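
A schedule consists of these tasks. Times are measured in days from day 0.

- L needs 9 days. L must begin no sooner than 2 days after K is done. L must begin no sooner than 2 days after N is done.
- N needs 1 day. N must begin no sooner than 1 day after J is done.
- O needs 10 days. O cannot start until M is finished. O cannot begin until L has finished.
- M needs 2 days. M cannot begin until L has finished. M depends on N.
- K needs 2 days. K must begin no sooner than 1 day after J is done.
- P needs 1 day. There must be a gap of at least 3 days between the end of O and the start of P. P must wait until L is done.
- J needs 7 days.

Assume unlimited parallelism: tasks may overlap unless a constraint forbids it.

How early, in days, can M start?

21

J can start immediately at day 0; it finishes at day 7.
N waits on J (finishes day 7, plus 1-day gap → day 8), so it starts at day 8 and finishes at 8 + 1 = day 9.
K waits on J (finishes day 7, plus 1-day gap → day 8), so it starts at day 8 and finishes at 8 + 2 = day 10.
For L: K (finishes day 10, plus 2-day gap → day 12); N (finishes day 9, plus 2-day gap → day 11). Taking the maximum gives a start of day 12, and it finishes at 12 + 9 = day 21.
M waits on L (finishes day 21); N (finishes day 9). The latest of these is day 21, which is the earliest M can start.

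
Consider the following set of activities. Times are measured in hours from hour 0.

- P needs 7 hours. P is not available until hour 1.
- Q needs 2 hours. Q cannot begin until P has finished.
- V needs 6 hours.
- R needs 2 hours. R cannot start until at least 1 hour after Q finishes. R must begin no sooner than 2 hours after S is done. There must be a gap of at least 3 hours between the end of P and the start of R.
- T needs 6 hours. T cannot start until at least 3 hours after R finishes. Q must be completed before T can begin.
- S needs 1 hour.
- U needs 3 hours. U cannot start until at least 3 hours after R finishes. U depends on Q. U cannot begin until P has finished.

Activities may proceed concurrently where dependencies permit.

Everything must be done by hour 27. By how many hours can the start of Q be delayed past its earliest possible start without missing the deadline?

P cannot begin until its own release at hour 1. It runs from hour 1 to 1 + 7 = hour 8.
Q waits on P (finishes hour 8), so it starts at hour 8 and finishes at 8 + 2 = hour 10.

Working backward from the deadline:
T must finish by hour 27; it takes 6 hours, so it must start by 27 − 6 = hour 21.
U must finish by hour 27; it takes 3 hours, so it must start by 27 − 3 = hour 24.
R must finish in time for T (must start by hour 21, minus 3-hour gap → hour 18); U (must start by hour 24, minus 3-hour gap → hour 21). The tightest is hour 18, so R must start by 18 − 2 = hour 16.
For Q: R (must start by hour 16, minus 1-hour gap → hour 15); T (must start by hour 21); U (must start by hour 24). The most restrictive is hour 15; with a 2-hour duration, Q must start by hour 13.
So Q can start as early as hour 8 and as late as hour 13, giving 13 − 8 = 5 hours of slack.

5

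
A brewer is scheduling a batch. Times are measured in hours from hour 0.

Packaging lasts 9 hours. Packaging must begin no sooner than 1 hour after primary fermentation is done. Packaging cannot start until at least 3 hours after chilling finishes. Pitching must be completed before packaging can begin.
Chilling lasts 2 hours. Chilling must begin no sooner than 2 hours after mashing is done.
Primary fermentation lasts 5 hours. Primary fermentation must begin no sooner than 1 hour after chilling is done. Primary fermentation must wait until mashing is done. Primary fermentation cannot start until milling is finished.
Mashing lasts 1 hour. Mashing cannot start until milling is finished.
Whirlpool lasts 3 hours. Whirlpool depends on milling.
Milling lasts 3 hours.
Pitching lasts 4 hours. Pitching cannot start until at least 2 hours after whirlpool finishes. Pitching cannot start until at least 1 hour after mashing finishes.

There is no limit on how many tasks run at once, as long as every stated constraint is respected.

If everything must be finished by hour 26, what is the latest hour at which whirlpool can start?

Packaging must finish by hour 26; it takes 9 hours, so it must start by 26 − 9 = hour 17.
Since packaging (must start by hour 17) depends on it, pitching must finish by hour 17. Backing off its 4-hour duration gives a latest start of hour 13.
Whirlpool has to be done before pitching (must start by hour 13, minus 2-hour gap → hour 11). That means finishing by hour 11, i.e. starting by 11 − 3 = hour 8.

8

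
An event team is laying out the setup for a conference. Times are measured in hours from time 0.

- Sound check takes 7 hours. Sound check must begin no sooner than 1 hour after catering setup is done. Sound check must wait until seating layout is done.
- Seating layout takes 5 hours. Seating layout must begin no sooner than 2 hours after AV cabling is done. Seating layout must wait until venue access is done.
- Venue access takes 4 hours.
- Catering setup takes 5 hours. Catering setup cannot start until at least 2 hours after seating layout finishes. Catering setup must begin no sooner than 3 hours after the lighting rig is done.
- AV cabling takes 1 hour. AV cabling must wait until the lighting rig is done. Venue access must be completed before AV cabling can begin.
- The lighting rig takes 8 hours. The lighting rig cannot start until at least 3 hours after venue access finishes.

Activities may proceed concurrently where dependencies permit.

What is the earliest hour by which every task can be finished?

38

Venue access can start immediately at hour 0; it finishes at hour 4.
The lighting rig waits on venue access (finishes hour 4, plus 3-hour gap → hour 7), so it starts at hour 7 and finishes at 7 + 8 = hour 15.
AV cabling needs all of the lighting rig (finishes hour 15); venue access (finishes hour 4). That puts its earliest start at hour 15; it finishes at 15 + 1 = hour 16.
Seating layout needs all of AV cabling (finishes hour 16, plus 2-hour gap → hour 18); venue access (finishes hour 4). That puts its earliest start at hour 18; it finishes at 18 + 5 = hour 23.
Catering setup needs all of seating layout (finishes hour 23, plus 2-hour gap → hour 25); the lighting rig (finishes hour 15, plus 3-hour gap → hour 18). That puts its earliest start at hour 25; it finishes at 25 + 5 = hour 30.
For sound check: catering setup (finishes hour 30, plus 1-hour gap → hour 31); seating layout (finishes hour 23). Taking the maximum gives a start of hour 31, and it finishes at 31 + 7 = hour 38.
All tasks are finished once the last one completes. Finish times: Venue access at 4, The lighting rig at 15, AV cabling at 16, Seating layout at 23, Catering setup at 30, Sound check at 38. The latest is hour 38.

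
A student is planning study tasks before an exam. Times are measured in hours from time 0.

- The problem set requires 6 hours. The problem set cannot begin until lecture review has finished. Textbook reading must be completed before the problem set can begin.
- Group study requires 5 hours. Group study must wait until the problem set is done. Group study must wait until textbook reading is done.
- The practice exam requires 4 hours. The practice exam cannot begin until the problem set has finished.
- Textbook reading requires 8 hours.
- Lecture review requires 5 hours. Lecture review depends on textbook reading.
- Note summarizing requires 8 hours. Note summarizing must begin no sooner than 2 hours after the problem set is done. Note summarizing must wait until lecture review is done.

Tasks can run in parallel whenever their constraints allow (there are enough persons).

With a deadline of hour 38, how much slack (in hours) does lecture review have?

Nothing blocks textbook reading, so it runs from hour 0 to hour 8.
After textbook reading (finishes hour 8), lecture review can start at hour 8 and finishes at hour 13.

Working backward from the deadline:
The practice exam has no dependents, so it just needs to finish by hour 38. Starting by 38 − 4 = hour 34 achieves that.
Nothing follows group study; the deadline of hour 38 is its only limit. It must start by 38 − 5 = hour 33.
Note summarizing must finish by hour 38; it takes 8 hours, so it must start by 38 − 8 = hour 30.
The problem set has several dependents: the practice exam (must start by hour 34); group study (must start by hour 33); note summarizing (must start by hour 30, minus 2-hour gap → hour 28). The earliest of those limits is hour 28, so the problem set must start by 28 − 6 = hour 22.
Lecture review has several dependents: the problem set (must start by hour 22); note summarizing (must start by hour 30). The earliest of those limits is hour 22, so lecture review must start by 22 − 5 = hour 17.
So lecture review can start as early as hour 8 and as late as hour 17, giving 17 − 8 = 9 hours of slack.

9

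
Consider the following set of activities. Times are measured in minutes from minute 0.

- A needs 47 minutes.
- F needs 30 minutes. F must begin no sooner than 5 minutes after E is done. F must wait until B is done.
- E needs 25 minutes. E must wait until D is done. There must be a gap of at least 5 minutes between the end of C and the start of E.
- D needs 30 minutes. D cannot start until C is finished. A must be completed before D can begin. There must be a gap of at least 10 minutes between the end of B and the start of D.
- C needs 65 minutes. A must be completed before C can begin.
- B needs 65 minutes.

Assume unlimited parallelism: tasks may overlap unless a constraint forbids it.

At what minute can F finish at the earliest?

Nothing blocks B, so it runs from minute 0 to minute 65.
A has no prerequisites, so it starts at minute 0 and finishes at minute 47.
C waits on A (finishes minute 47), so it starts at minute 47 and finishes at 47 + 65 = minute 112.
For D: C (finishes minute 112); A (finishes minute 47); B (finishes minute 65, plus 10-minute gap → minute 75). Taking the maximum gives a start of minute 112, and it finishes at 112 + 30 = minute 142.
E needs all of D (finishes minute 142); C (finishes minute 112, plus 5-minute gap → minute 117). That puts its earliest start at minute 142; it finishes at 142 + 25 = minute 167.
For F: E (finishes minute 167, plus 5-minute gap → minute 172); B (finishes minute 65). Taking the maximum gives a start of minute 172, and it finishes at 172 + 30 = minute 202.

202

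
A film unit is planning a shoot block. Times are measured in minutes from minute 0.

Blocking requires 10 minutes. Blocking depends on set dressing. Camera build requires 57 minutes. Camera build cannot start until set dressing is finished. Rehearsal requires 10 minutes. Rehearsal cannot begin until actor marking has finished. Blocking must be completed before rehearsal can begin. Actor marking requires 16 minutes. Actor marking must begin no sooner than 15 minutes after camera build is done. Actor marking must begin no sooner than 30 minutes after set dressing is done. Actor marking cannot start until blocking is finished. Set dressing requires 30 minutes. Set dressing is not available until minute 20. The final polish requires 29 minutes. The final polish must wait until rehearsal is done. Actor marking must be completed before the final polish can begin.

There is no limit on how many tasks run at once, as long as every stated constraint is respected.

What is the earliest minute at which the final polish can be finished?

177

Set dressing waits on its own release at minute 20, so it starts at minute 20 and finishes at 20 + 30 = minute 50.
Blocking cannot begin until set dressing (finishes minute 50). It runs from minute 50 to 50 + 10 = minute 60.
After set dressing (finishes minute 50), camera build can start at minute 50 and finishes at minute 107.
Actor marking cannot start until camera build (finishes minute 107, plus 15-minute gap → minute 122); set dressing (finishes minute 50, plus 30-minute gap → minute 80); blocking (finishes minute 60). The controlling bound is minute 122, so actor marking finishes at 122 + 16 = minute 138.
Rehearsal cannot start until actor marking (finishes minute 138); blocking (finishes minute 60). The controlling bound is minute 138, so rehearsal finishes at 138 + 10 = minute 148.
The final polish has to wait for rehearsal (finishes minute 148); actor marking (finishes minute 138). The latest of these is minute 148, so the final polish runs minute 148 to 148 + 29 = minute 177.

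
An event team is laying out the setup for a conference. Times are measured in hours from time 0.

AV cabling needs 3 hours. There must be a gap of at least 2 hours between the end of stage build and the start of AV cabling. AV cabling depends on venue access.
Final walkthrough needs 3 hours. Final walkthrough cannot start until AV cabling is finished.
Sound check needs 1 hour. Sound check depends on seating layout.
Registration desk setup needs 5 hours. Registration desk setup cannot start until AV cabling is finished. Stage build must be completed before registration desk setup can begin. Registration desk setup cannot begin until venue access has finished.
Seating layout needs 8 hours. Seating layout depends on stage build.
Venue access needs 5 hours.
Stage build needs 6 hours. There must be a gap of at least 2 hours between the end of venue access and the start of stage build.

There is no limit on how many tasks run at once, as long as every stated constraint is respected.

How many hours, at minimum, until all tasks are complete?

23

Venue access has no prerequisites, so it starts at hour 0 and finishes at hour 5.
After venue access (finishes hour 5, plus 2-hour gap → hour 7), stage build can start at hour 7 and finishes at hour 13.
After stage build (finishes hour 13), seating layout can start at hour 13 and finishes at hour 21.
After seating layout (finishes hour 21), sound check can start at hour 21 and finishes at hour 22.
AV cabling needs all of stage build (finishes hour 13, plus 2-hour gap → hour 15); venue access (finishes hour 5). That puts its earliest start at hour 15; it finishes at 15 + 3 = hour 18.
After AV cabling (finishes hour 18), final walkthrough can start at hour 18 and finishes at hour 21.
Registration desk setup cannot start until AV cabling (finishes hour 18); stage build (finishes hour 13); venue access (finishes hour 5). The controlling bound is hour 18, so registration desk setup finishes at 18 + 5 = hour 23.
All tasks are finished once the last one completes. Finish times: Venue access at 5, Stage build at 13, AV cabling at 18, Seating layout at 21, Registration desk setup at 23, Sound check at 22, Final walkthrough at 21. The latest is hour 23.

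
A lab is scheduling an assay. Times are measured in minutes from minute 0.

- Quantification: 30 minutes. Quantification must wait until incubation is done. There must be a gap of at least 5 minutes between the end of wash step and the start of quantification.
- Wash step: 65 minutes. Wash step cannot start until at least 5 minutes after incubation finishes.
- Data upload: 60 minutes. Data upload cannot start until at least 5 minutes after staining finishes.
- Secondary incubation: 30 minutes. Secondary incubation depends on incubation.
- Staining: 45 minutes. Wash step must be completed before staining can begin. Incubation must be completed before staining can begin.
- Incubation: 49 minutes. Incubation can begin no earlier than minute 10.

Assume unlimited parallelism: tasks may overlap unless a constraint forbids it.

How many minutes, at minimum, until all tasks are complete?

239

Incubation waits on its own release at minute 10, so it starts at minute 10 and finishes at 10 + 49 = minute 59.
Secondary incubation cannot begin until incubation (finishes minute 59). It runs from minute 59 to 59 + 30 = minute 89.
Wash step waits on incubation (finishes minute 59, plus 5-minute gap → minute 64), so it starts at minute 64 and finishes at 64 + 65 = minute 129.
Quantification has to wait for incubation (finishes minute 59); wash step (finishes minute 129, plus 5-minute gap → minute 134). The latest of these is minute 134, so quantification runs minute 134 to 134 + 30 = minute 164.
Staining cannot start until wash step (finishes minute 129); incubation (finishes minute 59). The controlling bound is minute 129, so staining finishes at 129 + 45 = minute 174.
Data upload cannot begin until staining (finishes minute 174, plus 5-minute gap → minute 179). It runs from minute 179 to 179 + 60 = minute 239.
All tasks are finished once the last one completes. Finish times: Incubation at 59, Wash step at 129, Staining at 174, Secondary incubation at 89, Quantification at 164, Data upload at 239. The latest is minute 239.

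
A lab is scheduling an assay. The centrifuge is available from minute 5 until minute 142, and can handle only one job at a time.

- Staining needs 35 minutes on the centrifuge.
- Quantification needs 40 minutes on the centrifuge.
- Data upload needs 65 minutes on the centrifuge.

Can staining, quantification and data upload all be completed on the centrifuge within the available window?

The centrifuge window is 142 − 5 = 137 minutes.
Running back to back, the jobs need 35 + 40 + 65 = 140 minutes on the centrifuge.
Since 140 > 137, they cannot all fit.

No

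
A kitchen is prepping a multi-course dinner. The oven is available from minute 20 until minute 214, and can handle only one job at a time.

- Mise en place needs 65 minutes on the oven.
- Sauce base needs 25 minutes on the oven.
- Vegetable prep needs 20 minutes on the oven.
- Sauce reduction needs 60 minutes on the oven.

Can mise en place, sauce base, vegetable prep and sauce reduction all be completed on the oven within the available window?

The oven window is 214 − 20 = 194 minutes.
Running back to back, the jobs need 65 + 25 + 20 + 60 = 170 minutes on the oven.
Since 170 ≤ 194, they fit within the window.

Yes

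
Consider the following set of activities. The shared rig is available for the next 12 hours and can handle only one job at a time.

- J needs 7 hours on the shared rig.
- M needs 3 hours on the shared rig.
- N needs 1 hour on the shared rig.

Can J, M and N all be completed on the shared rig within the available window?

Running back to back, the jobs need 7 + 3 + 1 = 11 hours on the shared rig.
Since 11 ≤ 12, they fit within the window.

Yes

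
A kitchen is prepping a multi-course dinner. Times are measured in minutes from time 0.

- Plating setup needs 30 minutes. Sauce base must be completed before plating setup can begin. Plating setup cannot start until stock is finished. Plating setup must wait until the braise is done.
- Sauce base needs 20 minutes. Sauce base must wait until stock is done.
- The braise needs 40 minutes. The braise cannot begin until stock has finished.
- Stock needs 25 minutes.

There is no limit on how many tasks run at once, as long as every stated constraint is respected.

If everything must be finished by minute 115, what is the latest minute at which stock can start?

Plating setup must finish by minute 115; it takes 30 minutes, so it must start by 115 − 30 = minute 85.
Sauce base has to be done before plating setup (must start by minute 85). That means finishing by minute 85, i.e. starting by 85 − 20 = minute 65.
The braise feeds into plating setup (must start by minute 85); so the braise must finish by minute 85 and therefore start by minute 45.
Stock must finish in time for sauce base (must start by minute 65); the braise (must start by minute 45); plating setup (must start by minute 85). The tightest is minute 45, so stock must start by 45 − 25 = minute 20.

20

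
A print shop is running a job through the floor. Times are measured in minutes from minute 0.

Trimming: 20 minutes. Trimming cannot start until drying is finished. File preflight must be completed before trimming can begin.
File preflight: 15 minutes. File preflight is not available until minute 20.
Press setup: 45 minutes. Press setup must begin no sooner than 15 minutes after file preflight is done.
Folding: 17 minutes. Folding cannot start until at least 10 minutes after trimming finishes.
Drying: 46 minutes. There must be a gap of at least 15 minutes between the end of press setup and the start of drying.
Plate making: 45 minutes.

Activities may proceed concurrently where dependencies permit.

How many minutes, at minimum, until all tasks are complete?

203

Plate making can start immediately at minute 0; it finishes at minute 45.
File preflight cannot begin until its own release at minute 20. It runs from minute 20 to 20 + 15 = minute 35.
Press setup waits on file preflight (finishes minute 35, plus 15-minute gap → minute 50), so it starts at minute 50 and finishes at 50 + 45 = minute 95.
After press setup (finishes minute 95, plus 15-minute gap → minute 110), drying can start at minute 110 and finishes at minute 156.
Trimming has to wait for drying (finishes minute 156); file preflight (finishes minute 35). The latest of these is minute 156, so trimming runs minute 156 to 156 + 20 = minute 176.
Folding cannot begin until trimming (finishes minute 176, plus 10-minute gap → minute 186). It runs from minute 186 to 186 + 17 = minute 203.
All tasks are finished once the last one completes. Finish times: File preflight at 35, Plate making at 45, Press setup at 95, Drying at 156, Trimming at 176, Folding at 203. The latest is minute 203.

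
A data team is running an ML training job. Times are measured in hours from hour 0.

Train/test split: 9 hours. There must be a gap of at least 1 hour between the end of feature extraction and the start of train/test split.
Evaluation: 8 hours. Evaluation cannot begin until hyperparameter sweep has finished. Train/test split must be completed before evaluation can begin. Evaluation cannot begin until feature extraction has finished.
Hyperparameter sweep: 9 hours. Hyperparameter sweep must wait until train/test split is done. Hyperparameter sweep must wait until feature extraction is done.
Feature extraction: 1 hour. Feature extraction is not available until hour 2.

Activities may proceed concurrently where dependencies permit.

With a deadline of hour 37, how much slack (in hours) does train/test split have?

Feature extraction waits on its own release at hour 2, so it starts at hour 2 and finishes at 2 + 1 = hour 3.
After feature extraction (finishes hour 3, plus 1-hour gap → hour 4), train/test split can start at hour 4 and finishes at hour 13.

Working backward from the deadline:
Evaluation has no dependents, so it just needs to finish by hour 37. Starting by 37 − 8 = hour 29 achieves that.
Hyperparameter sweep feeds into evaluation (must start by hour 29); so hyperparameter sweep must finish by hour 29 and therefore start by hour 20.
For train/test split: hyperparameter sweep (must start by hour 20); evaluation (must start by hour 29). The most restrictive is hour 20; with a 9-hour duration, train/test split must start by hour 11.
So train/test split can start as early as hour 4 and as late as hour 11, giving 11 − 4 = 7 hours of slack.

7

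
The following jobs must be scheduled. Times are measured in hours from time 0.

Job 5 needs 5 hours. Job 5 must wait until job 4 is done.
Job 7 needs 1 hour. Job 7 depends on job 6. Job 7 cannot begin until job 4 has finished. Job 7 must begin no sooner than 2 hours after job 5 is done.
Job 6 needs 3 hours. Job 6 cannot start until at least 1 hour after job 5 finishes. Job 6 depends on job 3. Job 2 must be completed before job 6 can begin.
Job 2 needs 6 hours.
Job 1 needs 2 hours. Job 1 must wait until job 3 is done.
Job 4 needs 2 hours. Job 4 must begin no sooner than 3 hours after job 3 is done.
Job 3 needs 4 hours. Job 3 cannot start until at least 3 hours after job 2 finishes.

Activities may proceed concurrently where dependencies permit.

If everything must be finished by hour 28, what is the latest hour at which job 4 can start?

16

Job 7 must finish by hour 28; it takes 1 hour, so it must start by 28 − 1 = hour 27.
Job 6 feeds into job 7 (must start by hour 27); so job 6 must finish by hour 27 and therefore start by hour 24.
Job 5 must finish in time for job 6 (must start by hour 24, minus 1-hour gap → hour 23); job 7 (must start by hour 27, minus 2-hour gap → hour 25). The tightest is hour 23, so job 5 must start by 23 − 5 = hour 18.
Job 4 must finish in time for job 5 (must start by hour 18); job 7 (must start by hour 27). The tightest is hour 18, so job 4 must start by 18 − 2 = hour 16.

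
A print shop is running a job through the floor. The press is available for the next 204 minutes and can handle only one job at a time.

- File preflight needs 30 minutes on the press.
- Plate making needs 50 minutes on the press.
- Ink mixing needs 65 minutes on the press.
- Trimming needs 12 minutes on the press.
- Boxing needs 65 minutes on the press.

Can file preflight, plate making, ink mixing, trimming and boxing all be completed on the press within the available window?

No

Running back to back, the jobs need 30 + 50 + 65 + 12 + 65 = 222 minutes on the press.
Since 222 > 204, they cannot all fit.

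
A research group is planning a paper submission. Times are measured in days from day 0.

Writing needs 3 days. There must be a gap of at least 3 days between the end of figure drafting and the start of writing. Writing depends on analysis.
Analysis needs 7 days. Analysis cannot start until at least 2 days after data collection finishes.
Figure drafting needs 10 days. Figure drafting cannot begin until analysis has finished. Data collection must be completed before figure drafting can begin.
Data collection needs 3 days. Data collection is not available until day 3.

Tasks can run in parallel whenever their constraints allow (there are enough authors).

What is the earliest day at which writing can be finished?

31

After its own release at day 3, data collection can start at day 3 and finishes at day 6.
Analysis cannot begin until data collection (finishes day 6, plus 2-day gap → day 8). It runs from day 8 to 8 + 7 = day 15.
For figure drafting: analysis (finishes day 15); data collection (finishes day 6). Taking the maximum gives a start of day 15, and it finishes at 15 + 10 = day 25.
For writing: figure drafting (finishes day 25, plus 3-day gap → day 28); analysis (finishes day 15). Taking the maximum gives a start of day 28, and it finishes at 28 + 3 = day 31.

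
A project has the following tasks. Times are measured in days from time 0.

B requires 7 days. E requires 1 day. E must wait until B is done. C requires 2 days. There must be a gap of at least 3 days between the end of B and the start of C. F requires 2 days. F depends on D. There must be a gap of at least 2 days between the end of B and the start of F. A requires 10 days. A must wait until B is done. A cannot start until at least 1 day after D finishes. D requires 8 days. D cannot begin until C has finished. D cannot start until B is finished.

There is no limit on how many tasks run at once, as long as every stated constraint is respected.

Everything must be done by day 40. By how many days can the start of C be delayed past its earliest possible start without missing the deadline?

B can start immediately at day 0; it finishes at day 7.
C cannot begin until B (finishes day 7, plus 3-day gap → day 10). It runs from day 10 to 10 + 2 = day 12.

Working backward from the deadline:
A must finish by day 40; it takes 10 days, so it must start by 40 − 10 = day 30.
F must finish by day 40; it takes 2 days, so it must start by 40 − 2 = day 38.
D must finish in time for A (must start by day 30, minus 1-day gap → day 29); F (must start by day 38). The tightest is day 29, so D must start by 29 − 8 = day 21.
C must finish before D (must start by day 21). With a 2-day duration, C must start by 21 − 2 = day 19.
So C can start as early as day 10 and as late as day 19, giving 19 − 10 = 9 days of slack.

9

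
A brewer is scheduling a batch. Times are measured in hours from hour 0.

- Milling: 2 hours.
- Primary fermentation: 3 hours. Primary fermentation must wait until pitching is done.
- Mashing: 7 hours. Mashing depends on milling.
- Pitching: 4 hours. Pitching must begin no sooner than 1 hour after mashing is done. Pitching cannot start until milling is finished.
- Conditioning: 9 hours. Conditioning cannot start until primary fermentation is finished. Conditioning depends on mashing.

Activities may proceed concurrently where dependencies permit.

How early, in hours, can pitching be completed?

Milling has no prerequisites, so it starts at hour 0 and finishes at hour 2.
Mashing waits on milling (finishes hour 2), so it starts at hour 2 and finishes at 2 + 7 = hour 9.
Pitching cannot start until mashing (finishes hour 9, plus 1-hour gap → hour 10); milling (finishes hour 2). The controlling bound is hour 10, so pitching finishes at 10 + 4 = hour 14.

14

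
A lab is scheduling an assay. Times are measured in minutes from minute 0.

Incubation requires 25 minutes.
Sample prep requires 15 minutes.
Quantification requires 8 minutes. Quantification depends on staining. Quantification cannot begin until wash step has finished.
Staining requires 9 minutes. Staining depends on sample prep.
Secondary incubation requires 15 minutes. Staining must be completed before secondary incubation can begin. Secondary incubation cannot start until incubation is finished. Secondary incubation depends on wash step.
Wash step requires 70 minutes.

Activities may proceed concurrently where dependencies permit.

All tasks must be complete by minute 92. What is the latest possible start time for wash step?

To finish by minute 92, secondary incubation (duration 15) must start no later than minute 77.
Nothing follows quantification; the deadline of minute 92 is its only limit. It must start by 92 − 8 = minute 84.
Wash step must finish in time for secondary incubation (must start by minute 77); quantification (must start by minute 84). The tightest is minute 77, so wash step must start by 77 − 70 = minute 7.

7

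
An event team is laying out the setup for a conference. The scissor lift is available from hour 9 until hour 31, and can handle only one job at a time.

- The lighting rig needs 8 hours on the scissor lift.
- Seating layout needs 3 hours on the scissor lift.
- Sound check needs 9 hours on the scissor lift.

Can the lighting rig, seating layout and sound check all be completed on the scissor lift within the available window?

The scissor lift window is 31 − 9 = 22 hours.
Running back to back, the jobs need 8 + 3 + 9 = 20 hours on the scissor lift.
Since 20 ≤ 22, they fit within the window.

Yes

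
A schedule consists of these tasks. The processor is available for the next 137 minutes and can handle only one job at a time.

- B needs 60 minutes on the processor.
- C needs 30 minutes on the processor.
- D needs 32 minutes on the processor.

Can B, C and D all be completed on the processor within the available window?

Running back to back, the jobs need 60 + 30 + 32 = 122 minutes on the processor.
Since 122 ≤ 137, they fit within the window.

Yes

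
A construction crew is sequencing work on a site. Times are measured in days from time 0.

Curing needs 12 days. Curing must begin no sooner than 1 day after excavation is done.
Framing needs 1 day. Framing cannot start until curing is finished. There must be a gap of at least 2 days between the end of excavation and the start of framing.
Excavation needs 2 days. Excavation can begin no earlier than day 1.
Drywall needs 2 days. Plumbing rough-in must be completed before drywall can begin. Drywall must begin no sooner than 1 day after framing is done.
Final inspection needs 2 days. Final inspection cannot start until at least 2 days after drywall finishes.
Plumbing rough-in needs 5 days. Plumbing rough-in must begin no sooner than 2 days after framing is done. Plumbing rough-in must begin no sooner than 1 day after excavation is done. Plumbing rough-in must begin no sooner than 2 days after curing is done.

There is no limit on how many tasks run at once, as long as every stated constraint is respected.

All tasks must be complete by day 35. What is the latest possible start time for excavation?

6

To finish by day 35, final inspection (duration 2) must start no later than day 33.
Drywall feeds into final inspection (must start by day 33, minus 2-day gap → day 31); so drywall must finish by day 31 and therefore start by day 29.
Plumbing rough-in must finish before drywall (must start by day 29). With a 5-day duration, plumbing rough-in must start by 29 − 5 = day 24.
For framing: plumbing rough-in (must start by day 24, minus 2-day gap → day 22); drywall (must start by day 29, minus 1-day gap → day 28). The most restrictive is day 22; with a 1-day duration, framing must start by day 21.
Curing feeds framing (must start by day 21); plumbing rough-in (must start by day 24, minus 2-day gap → day 22). Taking the minimum, curing must finish by day 21 and start by 21 − 12 = day 9.
Excavation must finish in time for curing (must start by day 9, minus 1-day gap → day 8); framing (must start by day 21, minus 2-day gap → day 19); plumbing rough-in (must start by day 24, minus 1-day gap → day 23). The tightest is day 8, so excavation must start by 8 − 2 = day 6.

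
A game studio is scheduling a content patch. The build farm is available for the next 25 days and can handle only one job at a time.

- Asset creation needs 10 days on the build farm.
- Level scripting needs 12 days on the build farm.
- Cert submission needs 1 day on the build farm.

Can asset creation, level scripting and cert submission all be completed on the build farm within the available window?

Yes

Running back to back, the jobs need 10 + 12 + 1 = 23 days on the build farm.
Since 23 ≤ 25, they fit within the window.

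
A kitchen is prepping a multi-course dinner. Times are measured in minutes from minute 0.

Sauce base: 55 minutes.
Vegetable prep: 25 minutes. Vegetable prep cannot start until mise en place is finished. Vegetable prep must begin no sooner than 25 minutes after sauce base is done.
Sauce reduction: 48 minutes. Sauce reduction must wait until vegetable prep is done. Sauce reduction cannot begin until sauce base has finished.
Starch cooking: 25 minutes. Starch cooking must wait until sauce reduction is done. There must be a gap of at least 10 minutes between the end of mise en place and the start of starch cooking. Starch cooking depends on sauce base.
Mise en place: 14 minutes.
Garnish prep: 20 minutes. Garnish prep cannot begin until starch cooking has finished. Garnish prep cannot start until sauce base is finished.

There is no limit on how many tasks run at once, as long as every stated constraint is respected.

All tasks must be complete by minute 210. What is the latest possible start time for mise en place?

78

To finish by minute 210, garnish prep (duration 20) must start no later than minute 190.
Starch cooking feeds into garnish prep (must start by minute 190); so starch cooking must finish by minute 190 and therefore start by minute 165.
Since starch cooking (must start by minute 165) depends on it, sauce reduction must finish by minute 165. Backing off its 48-minute duration gives a latest start of minute 117.
Since sauce reduction (must start by minute 117) depends on it, vegetable prep must finish by minute 117. Backing off its 25-minute duration gives a latest start of minute 92.
Mise en place feeds vegetable prep (must start by minute 92); starch cooking (must start by minute 165, minus 10-minute gap → minute 155). Taking the minimum, mise en place must finish by minute 92 and start by 92 − 14 = minute 78.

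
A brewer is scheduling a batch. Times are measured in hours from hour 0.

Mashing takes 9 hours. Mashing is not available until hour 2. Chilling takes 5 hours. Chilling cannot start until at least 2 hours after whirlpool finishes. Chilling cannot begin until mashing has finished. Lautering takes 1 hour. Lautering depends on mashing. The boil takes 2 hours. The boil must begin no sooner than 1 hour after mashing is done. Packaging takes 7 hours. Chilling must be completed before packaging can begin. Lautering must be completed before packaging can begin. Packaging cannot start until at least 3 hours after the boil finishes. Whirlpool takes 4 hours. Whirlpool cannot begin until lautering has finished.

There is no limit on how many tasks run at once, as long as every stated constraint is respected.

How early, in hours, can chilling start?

Mashing cannot begin until its own release at hour 2. It runs from hour 2 to 2 + 9 = hour 11.
Lautering waits on mashing (finishes hour 11), so it starts at hour 11 and finishes at 11 + 1 = hour 12.
After lautering (finishes hour 12), whirlpool can start at hour 12 and finishes at hour 16.
Chilling waits on whirlpool (finishes hour 16, plus 2-hour gap → hour 18); mashing (finishes hour 11). The latest of these is hour 18, which is the earliest chilling can start.

18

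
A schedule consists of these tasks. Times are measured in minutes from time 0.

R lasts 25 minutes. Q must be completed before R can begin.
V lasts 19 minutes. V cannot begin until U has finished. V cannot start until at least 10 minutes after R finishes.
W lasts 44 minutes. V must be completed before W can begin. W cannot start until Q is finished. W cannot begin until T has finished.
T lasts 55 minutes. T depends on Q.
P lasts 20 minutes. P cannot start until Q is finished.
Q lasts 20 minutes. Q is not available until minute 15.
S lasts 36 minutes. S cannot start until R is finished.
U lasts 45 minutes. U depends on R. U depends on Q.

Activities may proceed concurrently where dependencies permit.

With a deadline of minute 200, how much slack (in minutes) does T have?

66

Q cannot begin until its own release at minute 15. It runs from minute 15 to 15 + 20 = minute 35.
T waits on Q (finishes minute 35), so it starts at minute 35 and finishes at 35 + 55 = minute 90.

Working backward from the deadline:
To finish by minute 200, W (duration 44) must start no later than minute 156.
T has to be done before W (must start by minute 156). That means finishing by minute 156, i.e. starting by 156 − 55 = minute 101.
So T can start as early as minute 35 and as late as minute 101, giving 101 − 35 = 66 minutes of slack.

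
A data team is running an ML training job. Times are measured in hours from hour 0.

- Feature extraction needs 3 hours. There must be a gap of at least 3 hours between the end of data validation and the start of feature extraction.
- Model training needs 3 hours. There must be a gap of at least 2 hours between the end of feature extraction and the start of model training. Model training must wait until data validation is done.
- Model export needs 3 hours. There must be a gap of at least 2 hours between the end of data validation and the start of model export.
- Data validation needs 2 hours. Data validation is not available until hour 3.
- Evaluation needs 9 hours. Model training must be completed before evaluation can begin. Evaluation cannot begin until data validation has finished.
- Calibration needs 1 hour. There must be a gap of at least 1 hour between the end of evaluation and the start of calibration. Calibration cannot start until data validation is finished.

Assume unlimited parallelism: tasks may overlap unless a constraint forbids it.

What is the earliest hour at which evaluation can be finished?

After its own release at hour 3, data validation can start at hour 3 and finishes at hour 5.
After data validation (finishes hour 5, plus 3-hour gap → hour 8), feature extraction can start at hour 8 and finishes at hour 11.
Model training has to wait for feature extraction (finishes hour 11, plus 2-hour gap → hour 13); data validation (finishes hour 5). The latest of these is hour 13, so model training runs hour 13 to 13 + 3 = hour 16.
Evaluation cannot start until model training (finishes hour 16); data validation (finishes hour 5). The controlling bound is hour 16, so evaluation finishes at 16 + 9 = hour 25.

25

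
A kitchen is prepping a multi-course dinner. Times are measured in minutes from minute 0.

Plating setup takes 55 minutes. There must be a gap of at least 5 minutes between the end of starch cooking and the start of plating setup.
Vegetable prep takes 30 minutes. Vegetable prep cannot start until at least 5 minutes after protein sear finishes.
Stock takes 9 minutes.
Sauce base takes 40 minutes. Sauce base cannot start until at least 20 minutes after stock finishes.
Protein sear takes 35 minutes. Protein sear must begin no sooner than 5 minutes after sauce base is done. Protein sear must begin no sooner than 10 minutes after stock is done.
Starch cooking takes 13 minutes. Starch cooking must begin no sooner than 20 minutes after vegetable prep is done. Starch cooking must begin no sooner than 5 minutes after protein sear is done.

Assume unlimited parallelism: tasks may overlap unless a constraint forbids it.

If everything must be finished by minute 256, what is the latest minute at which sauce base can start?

48

Plating setup must finish by minute 256; it takes 55 minutes, so it must start by 256 − 55 = minute 201.
Since plating setup (must start by minute 201, minus 5-minute gap → minute 196) depends on it, starch cooking must finish by minute 196. Backing off its 13-minute duration gives a latest start of minute 183.
Vegetable prep must finish before starch cooking (must start by minute 183, minus 20-minute gap → minute 163). With a 30-minute duration, vegetable prep must start by 163 − 30 = minute 133.
For protein sear: vegetable prep (must start by minute 133, minus 5-minute gap → minute 128); starch cooking (must start by minute 183, minus 5-minute gap → minute 178). The most restrictive is minute 128; with a 35-minute duration, protein sear must start by minute 93.
Since protein sear (must start by minute 93, minus 5-minute gap → minute 88) depends on it, sauce base must finish by minute 88. Backing off its 40-minute duration gives a latest start of minute 48.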